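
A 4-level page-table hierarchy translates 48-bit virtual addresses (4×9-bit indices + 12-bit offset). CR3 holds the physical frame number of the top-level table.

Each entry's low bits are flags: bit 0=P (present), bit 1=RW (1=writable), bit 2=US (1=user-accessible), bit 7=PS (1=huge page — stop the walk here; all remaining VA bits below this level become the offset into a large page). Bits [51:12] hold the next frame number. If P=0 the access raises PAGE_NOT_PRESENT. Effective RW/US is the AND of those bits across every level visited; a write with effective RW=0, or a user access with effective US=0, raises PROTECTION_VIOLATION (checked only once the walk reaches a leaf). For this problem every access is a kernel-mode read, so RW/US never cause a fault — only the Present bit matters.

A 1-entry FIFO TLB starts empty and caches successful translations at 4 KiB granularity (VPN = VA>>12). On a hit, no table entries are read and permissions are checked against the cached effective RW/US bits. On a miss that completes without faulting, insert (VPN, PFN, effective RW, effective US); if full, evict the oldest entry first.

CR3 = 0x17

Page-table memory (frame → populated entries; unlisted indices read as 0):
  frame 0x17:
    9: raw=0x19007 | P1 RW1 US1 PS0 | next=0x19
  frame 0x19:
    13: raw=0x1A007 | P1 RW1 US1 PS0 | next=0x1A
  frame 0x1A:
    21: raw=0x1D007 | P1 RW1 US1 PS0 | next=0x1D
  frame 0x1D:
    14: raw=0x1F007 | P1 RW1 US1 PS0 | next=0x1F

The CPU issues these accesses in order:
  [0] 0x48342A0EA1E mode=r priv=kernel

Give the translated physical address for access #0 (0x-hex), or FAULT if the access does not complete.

Per-access translation:
#0 VA=0x48342A0EA1E (r,kernel):
  lvl0: tbl 0x17, slot 9 ⇒ 0x19007 (P1/RW1/US1/PS0)
  lvl1: tbl 0x19, slot 13 ⇒ 0x1A007 (P1/RW1/US1/PS0)
  lvl2: tbl 0x1A, slot 21 ⇒ 0x1D007 (P1/RW1/US1/PS0)
  lvl3: tbl 0x1D, slot 14 ⇒ 0x1F007 (P1/RW1/US1/PS0)
  ⇒ phys 0x1FA1E  [4 reads]

Access #0 PA: 0x1FA1E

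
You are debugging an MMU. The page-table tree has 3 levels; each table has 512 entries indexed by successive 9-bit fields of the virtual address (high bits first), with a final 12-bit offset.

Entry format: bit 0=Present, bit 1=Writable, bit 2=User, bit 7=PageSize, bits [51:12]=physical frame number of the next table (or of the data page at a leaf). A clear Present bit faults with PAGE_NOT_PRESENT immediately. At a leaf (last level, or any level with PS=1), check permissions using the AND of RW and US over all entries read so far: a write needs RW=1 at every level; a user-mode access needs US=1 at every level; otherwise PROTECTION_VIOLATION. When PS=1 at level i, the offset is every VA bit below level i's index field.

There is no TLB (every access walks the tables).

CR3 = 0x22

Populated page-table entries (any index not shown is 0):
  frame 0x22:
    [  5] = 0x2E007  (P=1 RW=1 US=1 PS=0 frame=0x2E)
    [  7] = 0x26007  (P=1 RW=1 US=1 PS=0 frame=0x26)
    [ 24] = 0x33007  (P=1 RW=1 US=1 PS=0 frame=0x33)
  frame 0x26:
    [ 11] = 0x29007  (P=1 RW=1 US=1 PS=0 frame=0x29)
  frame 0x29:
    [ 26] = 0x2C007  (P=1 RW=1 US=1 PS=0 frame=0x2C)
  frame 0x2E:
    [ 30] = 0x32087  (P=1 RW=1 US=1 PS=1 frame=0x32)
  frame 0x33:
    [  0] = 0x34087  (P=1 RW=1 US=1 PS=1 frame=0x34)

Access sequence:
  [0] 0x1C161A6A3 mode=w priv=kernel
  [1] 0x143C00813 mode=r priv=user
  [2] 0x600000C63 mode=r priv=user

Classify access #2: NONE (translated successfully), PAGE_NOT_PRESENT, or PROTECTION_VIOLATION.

Walk each access:
#0 VA=0x1C161A6A3 (w,kernel):
  L0 @0x22[7] → 0x26007  P=1,RW=1,US=1,PS=0
  L1 @0x26[11] → 0x29007  P=1,RW=1,US=1,PS=0
  L2 @0x29[26] → 0x2C007  P=1,RW=1,US=1,PS=0
  ✓ 0x2C6A3  — 3 lookups
#1 VA=0x143C00813 (r,user):
  L0 @0x22[5] → 0x2E007  P=1,RW=1,US=1,PS=0
  L1 @0x2E[30] → 0x32087  P=1,RW=1,US=1,PS=1
  ✓ 0x32813 (huge @L1)  — 2 lookups
#2 VA=0x600000C63 (r,user):
  L0 @0x22[24] → 0x33007  P=1,RW=1,US=1,PS=0
  L1 @0x33[0] → 0x34087  P=1,RW=1,US=1,PS=1
  ✓ 0x34C63 (huge @L1)  — 2 lookups

Access #2 fault: NONE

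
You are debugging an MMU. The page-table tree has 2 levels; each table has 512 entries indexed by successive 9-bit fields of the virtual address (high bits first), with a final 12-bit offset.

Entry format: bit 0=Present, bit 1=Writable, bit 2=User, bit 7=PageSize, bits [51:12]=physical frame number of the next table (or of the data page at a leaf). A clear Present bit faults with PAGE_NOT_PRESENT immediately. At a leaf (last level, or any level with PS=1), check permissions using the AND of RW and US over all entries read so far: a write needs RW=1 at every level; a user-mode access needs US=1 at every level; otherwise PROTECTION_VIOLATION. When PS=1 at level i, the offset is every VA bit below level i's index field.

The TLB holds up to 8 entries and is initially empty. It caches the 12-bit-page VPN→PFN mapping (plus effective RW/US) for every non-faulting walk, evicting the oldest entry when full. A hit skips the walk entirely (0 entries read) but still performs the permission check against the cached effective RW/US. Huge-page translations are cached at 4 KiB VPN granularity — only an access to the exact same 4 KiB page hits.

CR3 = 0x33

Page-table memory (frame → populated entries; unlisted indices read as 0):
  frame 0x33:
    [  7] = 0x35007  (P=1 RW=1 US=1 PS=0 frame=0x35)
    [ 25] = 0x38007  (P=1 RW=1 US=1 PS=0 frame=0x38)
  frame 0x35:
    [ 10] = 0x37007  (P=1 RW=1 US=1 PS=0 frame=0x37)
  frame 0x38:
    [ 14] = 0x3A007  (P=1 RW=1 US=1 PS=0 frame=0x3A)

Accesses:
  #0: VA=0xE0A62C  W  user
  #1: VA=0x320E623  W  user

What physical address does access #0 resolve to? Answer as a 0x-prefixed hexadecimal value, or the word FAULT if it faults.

Per-access translation:
#0 VA=0xE0A62C (w,user):
  L0: frame=0x33 idx=7 entry=0x35007 [P=1 RW=1 US=1 PS=0]
  L1: frame=0x35 idx=10 entry=0x37007 [P=1 RW=1 US=1 PS=0]
  ⇒ phys 0x3762C  [2 reads]
#1 VA=0x320E623 (w,user):
  L0: frame=0x33 idx=25 entry=0x38007 [P=1 RW=1 US=1 PS=0]
  L1: frame=0x38 idx=14 entry=0x3A007 [P=1 RW=1 US=1 PS=0]
  ⇒ phys 0x3A623  [2 reads]

Access #0 PA: 0x3762C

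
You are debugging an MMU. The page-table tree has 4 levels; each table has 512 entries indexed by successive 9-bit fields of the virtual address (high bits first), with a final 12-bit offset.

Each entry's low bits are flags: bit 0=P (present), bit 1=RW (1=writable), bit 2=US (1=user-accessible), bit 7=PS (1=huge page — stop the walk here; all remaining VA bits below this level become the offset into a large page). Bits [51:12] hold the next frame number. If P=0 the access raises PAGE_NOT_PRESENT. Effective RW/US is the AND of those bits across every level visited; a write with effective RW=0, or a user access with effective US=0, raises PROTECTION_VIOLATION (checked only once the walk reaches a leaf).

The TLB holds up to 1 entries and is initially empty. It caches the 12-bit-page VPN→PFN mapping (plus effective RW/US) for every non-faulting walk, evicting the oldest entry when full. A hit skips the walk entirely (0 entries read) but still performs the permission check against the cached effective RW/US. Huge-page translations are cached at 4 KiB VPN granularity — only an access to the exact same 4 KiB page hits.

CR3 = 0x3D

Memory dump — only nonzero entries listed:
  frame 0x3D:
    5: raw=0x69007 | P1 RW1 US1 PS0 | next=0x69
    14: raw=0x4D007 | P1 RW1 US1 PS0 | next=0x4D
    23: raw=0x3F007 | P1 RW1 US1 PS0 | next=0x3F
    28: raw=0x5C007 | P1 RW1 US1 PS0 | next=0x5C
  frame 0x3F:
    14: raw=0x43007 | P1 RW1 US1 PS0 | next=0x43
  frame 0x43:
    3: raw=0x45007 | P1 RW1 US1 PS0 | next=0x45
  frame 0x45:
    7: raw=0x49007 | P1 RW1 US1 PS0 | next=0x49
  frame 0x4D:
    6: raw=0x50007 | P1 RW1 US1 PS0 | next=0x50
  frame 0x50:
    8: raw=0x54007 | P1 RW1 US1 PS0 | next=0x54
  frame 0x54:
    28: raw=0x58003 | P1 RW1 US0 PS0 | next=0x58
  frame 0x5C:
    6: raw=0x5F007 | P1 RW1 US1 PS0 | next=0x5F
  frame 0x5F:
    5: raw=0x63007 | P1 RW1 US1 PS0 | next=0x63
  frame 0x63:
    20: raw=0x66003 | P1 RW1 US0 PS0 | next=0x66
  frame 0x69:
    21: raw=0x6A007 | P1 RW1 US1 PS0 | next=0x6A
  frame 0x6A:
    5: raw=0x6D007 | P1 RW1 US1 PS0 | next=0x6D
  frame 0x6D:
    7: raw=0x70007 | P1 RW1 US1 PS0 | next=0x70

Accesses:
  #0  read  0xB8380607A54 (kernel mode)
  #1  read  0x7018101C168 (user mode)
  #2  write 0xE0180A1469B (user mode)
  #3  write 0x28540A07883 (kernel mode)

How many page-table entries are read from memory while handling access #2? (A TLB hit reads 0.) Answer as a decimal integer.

Per-access translation:
#0 VA=0xB8380607A54 (r,kernel):
  L0: frame=0x3D idx=23 entry=0x3F007 [P=1 RW=1 US=1 PS=0]
  L1: frame=0x3F idx=14 entry=0x43007 [P=1 RW=1 US=1 PS=0]
  L2: frame=0x43 idx=3 entry=0x45007 [P=1 RW=1 US=1 PS=0]
  L3: frame=0x45 idx=7 entry=0x49007 [P=1 RW=1 US=1 PS=0]
  ⇒ phys 0x49A54  [4 reads]
#1 VA=0x7018101C168 (r,user):
  L0: frame=0x3D idx=14 entry=0x4D007 [P=1 RW=1 US=1 PS=0]
  L1: frame=0x4D idx=6 entry=0x50007 [P=1 RW=1 US=1 PS=0]
  L2: frame=0x50 idx=8 entry=0x54007 [P=1 RW=1 US=1 PS=0]
  L3: frame=0x54 idx=28 entry=0x58003 [P=1 RW=1 US=0 PS=0]
  → PROTECTION_VIOLATION  (4 entries read)
#2 VA=0xE0180A1469B (w,user):
  L0: frame=0x3D idx=28 entry=0x5C007 [P=1 RW=1 US=1 PS=0]
  L1: frame=0x5C idx=6 entry=0x5F007 [P=1 RW=1 US=1 PS=0]
  L2: frame=0x5F idx=5 entry=0x63007 [P=1 RW=1 US=1 PS=0]
  L3: frame=0x63 idx=20 entry=0x66003 [P=1 RW=1 US=0 PS=0]
  → PROTECTION_VIOLATION  (4 entries read)
#3 VA=0x28540A07883 (w,kernel):
  L0: frame=0x3D idx=5 entry=0x69007 [P=1 RW=1 US=1 PS=0]
  L1: frame=0x69 idx=21 entry=0x6A007 [P=1 RW=1 US=1 PS=0]
  L2: frame=0x6A idx=5 entry=0x6D007 [P=1 RW=1 US=1 PS=0]
  L3: frame=0x6D idx=7 entry=0x70007 [P=1 RW=1 US=1 PS=0]
  ⇒ phys 0x70883  [4 reads]

Entries read for #2: 4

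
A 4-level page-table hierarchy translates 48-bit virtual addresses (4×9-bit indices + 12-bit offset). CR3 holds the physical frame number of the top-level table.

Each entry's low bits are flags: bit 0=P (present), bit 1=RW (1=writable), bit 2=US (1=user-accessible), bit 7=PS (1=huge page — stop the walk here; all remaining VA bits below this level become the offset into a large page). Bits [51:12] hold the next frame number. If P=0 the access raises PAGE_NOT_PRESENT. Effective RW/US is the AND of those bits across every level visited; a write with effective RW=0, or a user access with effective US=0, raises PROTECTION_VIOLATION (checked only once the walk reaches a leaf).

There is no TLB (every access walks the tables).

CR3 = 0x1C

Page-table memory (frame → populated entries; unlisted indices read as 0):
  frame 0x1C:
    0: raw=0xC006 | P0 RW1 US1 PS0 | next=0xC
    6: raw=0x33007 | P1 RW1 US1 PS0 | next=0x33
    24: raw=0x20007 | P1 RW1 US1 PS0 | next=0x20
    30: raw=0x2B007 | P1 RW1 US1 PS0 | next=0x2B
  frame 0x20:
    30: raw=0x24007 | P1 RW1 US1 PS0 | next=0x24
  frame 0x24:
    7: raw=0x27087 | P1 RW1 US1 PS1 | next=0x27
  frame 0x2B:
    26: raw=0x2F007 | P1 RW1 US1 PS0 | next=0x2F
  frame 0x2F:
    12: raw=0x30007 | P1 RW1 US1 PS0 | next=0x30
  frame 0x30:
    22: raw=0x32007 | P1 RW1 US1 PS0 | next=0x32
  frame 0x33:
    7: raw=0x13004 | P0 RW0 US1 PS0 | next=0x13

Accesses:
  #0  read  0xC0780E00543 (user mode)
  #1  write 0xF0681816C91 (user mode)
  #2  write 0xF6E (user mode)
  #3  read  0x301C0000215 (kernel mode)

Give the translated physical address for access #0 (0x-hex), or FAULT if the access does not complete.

Per-access translation:
#0 VA=0xC0780E00543 (r,user):
  lvl0: tbl 0x1C, slot 24 ⇒ 0x20007 (P1/RW1/US1/PS0)
  lvl1: tbl 0x20, slot 30 ⇒ 0x24007 (P1/RW1/US1/PS0)
  lvl2: tbl 0x24, slot 7 ⇒ 0x27087 (P1/RW1/US1/PS1)
  ✓ 0x27543 (huge @L2)  — 3 lookups
#1 VA=0xF0681816C91 (w,user):
  lvl0: tbl 0x1C, slot 30 ⇒ 0x2B007 (P1/RW1/US1/PS0)
  lvl1: tbl 0x2B, slot 26 ⇒ 0x2F007 (P1/RW1/US1/PS0)
  lvl2: tbl 0x2F, slot 12 ⇒ 0x30007 (P1/RW1/US1/PS0)
  lvl3: tbl 0x30, slot 22 ⇒ 0x32007 (P1/RW1/US1/PS0)
  ✓ 0x32C91  — 4 lookups
#2 VA=0xF6E (w,user):
  lvl0: tbl 0x1C, slot 0 ⇒ 0xC006 (P0/RW1/US1/PS0)
  ⇒ fault: PAGE_NOT_PRESENT  — 1 lookups
#3 VA=0x301C0000215 (r,kernel):
  lvl0: tbl 0x1C, slot 6 ⇒ 0x33007 (P1/RW1/US1/PS0)
  lvl1: tbl 0x33, slot 7 ⇒ 0x13004 (P0/RW0/US1/PS0)
  ⇒ fault: PAGE_NOT_PRESENT  — 2 lookups

Access #0 PA: 0x27543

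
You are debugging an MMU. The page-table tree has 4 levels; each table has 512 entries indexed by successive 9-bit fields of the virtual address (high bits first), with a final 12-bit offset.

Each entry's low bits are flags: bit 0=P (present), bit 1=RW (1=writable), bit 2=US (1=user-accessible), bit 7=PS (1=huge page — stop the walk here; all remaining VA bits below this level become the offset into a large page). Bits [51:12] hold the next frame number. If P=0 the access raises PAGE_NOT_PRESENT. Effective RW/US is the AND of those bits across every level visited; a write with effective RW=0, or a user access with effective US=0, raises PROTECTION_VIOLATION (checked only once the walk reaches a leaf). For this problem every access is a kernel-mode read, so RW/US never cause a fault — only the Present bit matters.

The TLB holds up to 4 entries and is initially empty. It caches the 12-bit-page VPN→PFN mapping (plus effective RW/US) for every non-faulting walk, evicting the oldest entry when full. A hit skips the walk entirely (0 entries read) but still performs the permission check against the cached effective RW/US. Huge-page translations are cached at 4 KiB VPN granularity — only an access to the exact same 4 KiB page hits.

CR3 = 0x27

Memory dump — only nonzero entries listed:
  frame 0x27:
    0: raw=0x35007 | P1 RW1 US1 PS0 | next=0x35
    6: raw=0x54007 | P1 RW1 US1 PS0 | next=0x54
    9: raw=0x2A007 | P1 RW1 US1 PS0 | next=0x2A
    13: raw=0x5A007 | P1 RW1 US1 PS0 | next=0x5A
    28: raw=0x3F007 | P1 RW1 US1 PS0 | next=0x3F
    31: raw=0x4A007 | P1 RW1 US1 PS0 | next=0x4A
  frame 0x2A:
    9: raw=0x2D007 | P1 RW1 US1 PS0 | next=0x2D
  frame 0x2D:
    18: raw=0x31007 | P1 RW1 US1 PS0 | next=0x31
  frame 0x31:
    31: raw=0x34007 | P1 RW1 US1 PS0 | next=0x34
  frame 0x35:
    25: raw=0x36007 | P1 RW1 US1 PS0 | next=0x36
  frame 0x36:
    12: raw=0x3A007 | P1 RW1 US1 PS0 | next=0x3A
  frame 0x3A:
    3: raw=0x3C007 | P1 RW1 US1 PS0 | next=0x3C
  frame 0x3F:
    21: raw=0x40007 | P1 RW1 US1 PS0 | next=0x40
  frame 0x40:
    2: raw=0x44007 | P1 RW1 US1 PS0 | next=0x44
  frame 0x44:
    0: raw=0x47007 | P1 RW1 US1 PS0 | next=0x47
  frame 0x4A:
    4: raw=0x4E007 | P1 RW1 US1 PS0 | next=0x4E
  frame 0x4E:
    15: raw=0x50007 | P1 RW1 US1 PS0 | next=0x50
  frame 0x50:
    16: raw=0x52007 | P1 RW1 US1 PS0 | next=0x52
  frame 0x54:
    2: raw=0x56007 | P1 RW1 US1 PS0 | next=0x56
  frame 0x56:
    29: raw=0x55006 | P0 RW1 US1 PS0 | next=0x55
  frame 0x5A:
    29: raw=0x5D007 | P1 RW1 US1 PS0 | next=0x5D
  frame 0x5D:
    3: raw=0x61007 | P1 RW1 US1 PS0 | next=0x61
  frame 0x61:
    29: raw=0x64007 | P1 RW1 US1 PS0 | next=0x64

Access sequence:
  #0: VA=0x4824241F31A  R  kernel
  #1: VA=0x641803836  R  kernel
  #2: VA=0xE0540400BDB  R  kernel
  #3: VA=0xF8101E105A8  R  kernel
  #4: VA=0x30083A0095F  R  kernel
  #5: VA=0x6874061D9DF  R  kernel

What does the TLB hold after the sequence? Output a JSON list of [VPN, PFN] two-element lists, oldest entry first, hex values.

Walk each access:
#0 VA=0x4824241F31A (r,kernel):
  lvl0: tbl 0x27, slot 9 ⇒ 0x2A007 (P1/RW1/US1/PS0)
  lvl1: tbl 0x2A, slot 9 ⇒ 0x2D007 (P1/RW1/US1/PS0)
  lvl2: tbl 0x2D, slot 18 ⇒ 0x31007 (P1/RW1/US1/PS0)
  lvl3: tbl 0x31, slot 31 ⇒ 0x34007 (P1/RW1/US1/PS0)
  ✓ 0x3431A  — 4 lookups
#1 VA=0x641803836 (r,kernel):
  lvl0: tbl 0x27, slot 0 ⇒ 0x35007 (P1/RW1/US1/PS0)
  lvl1: tbl 0x35, slot 25 ⇒ 0x36007 (P1/RW1/US1/PS0)
  lvl2: tbl 0x36, slot 12 ⇒ 0x3A007 (P1/RW1/US1/PS0)
  lvl3: tbl 0x3A, slot 3 ⇒ 0x3C007 (P1/RW1/US1/PS0)
  ✓ 0x3C836  — 4 lookups
#2 VA=0xE0540400BDB (r,kernel):
  lvl0: tbl 0x27, slot 28 ⇒ 0x3F007 (P1/RW1/US1/PS0)
  lvl1: tbl 0x3F, slot 21 ⇒ 0x40007 (P1/RW1/US1/PS0)
  lvl2: tbl 0x40, slot 2 ⇒ 0x44007 (P1/RW1/US1/PS0)
  lvl3: tbl 0x44, slot 0 ⇒ 0x47007 (P1/RW1/US1/PS0)
  ✓ 0x47BDB  — 4 lookups
#3 VA=0xF8101E105A8 (r,kernel):
  lvl0: tbl 0x27, slot 31 ⇒ 0x4A007 (P1/RW1/US1/PS0)
  lvl1: tbl 0x4A, slot 4 ⇒ 0x4E007 (P1/RW1/US1/PS0)
  lvl2: tbl 0x4E, slot 15 ⇒ 0x50007 (P1/RW1/US1/PS0)
  lvl3: tbl 0x50, slot 16 ⇒ 0x52007 (P1/RW1/US1/PS0)
  ✓ 0x525A8  — 4 lookups
#4 VA=0x30083A0095F (r,kernel):
  lvl0: tbl 0x27, slot 6 ⇒ 0x54007 (P1/RW1/US1/PS0)
  lvl1: tbl 0x54, slot 2 ⇒ 0x56007 (P1/RW1/US1/PS0)
  lvl2: tbl 0x56, slot 29 ⇒ 0x55006 (P0/RW1/US1/PS0)
  ✗ PAGE_NOT_PRESENT  [3 reads]
#5 VA=0x6874061D9DF (r,kernel):
  lvl0: tbl 0x27, slot 13 ⇒ 0x5A007 (P1/RW1/US1/PS0)
  lvl1: tbl 0x5A, slot 29 ⇒ 0x5D007 (P1/RW1/US1/PS0)
  lvl2: tbl 0x5D, slot 3 ⇒ 0x61007 (P1/RW1/US1/PS0)
  lvl3: tbl 0x61, slot 29 ⇒ 0x64007 (P1/RW1/US1/PS0)
  ✓ 0x649DF  — 4 lookups

TLB: [["0x641803", "0x3C"], ["0xE0540400", "0x47"], ["0xF8101E10", "0x52"], ["0x6874061D", "0x64"]]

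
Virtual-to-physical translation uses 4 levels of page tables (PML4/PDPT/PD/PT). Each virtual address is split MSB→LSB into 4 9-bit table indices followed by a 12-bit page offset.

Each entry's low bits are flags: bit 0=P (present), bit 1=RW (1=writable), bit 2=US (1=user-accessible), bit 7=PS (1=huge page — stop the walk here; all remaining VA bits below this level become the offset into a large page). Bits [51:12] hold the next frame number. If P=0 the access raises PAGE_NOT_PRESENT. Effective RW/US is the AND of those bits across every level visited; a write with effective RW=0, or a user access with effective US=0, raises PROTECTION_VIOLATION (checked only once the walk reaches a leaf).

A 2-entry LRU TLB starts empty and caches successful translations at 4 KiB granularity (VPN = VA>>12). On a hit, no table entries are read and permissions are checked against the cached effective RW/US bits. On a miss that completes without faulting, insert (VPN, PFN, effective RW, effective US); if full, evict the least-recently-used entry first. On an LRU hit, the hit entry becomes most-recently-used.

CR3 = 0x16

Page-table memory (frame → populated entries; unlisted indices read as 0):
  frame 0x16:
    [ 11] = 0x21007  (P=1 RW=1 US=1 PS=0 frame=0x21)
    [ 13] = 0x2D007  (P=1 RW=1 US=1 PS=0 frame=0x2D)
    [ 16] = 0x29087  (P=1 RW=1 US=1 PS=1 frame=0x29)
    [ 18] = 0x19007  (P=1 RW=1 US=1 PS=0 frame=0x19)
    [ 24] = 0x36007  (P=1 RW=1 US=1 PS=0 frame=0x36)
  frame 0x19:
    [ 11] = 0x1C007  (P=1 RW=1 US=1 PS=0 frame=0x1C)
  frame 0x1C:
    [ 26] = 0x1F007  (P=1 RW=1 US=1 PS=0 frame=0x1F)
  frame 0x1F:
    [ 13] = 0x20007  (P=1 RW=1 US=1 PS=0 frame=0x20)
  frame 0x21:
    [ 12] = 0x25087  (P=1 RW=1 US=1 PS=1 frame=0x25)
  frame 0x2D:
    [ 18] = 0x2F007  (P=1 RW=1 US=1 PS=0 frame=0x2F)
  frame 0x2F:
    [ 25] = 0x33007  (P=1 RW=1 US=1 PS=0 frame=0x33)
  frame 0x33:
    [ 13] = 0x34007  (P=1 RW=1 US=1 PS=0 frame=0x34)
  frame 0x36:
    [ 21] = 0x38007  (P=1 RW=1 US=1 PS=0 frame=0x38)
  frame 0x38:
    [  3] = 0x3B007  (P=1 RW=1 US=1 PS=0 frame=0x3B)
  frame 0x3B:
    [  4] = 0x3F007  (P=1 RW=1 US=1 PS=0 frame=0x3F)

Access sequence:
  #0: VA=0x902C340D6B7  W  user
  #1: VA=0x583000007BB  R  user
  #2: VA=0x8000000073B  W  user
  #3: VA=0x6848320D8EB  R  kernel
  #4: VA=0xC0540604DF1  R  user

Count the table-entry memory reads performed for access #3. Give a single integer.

Walk each access:
#0 VA=0x902C340D6B7 (w,user):
  lvl0: tbl 0x16, slot 18 ⇒ 0x19007 (P1/RW1/US1/PS0)
  lvl1: tbl 0x19, slot 11 ⇒ 0x1C007 (P1/RW1/US1/PS0)
  lvl2: tbl 0x1C, slot 26 ⇒ 0x1F007 (P1/RW1/US1/PS0)
  lvl3: tbl 0x1F, slot 13 ⇒ 0x20007 (P1/RW1/US1/PS0)
  ✓ 0x206B7  — 4 lookups
#1 VA=0x583000007BB (r,user):
  lvl0: tbl 0x16, slot 11 ⇒ 0x21007 (P1/RW1/US1/PS0)
  lvl1: tbl 0x21, slot 12 ⇒ 0x25087 (P1/RW1/US1/PS1)
  ✓ 0x257BB (huge @L1)  — 2 lookups
#2 VA=0x8000000073B (w,user):
  lvl0: tbl 0x16, slot 16 ⇒ 0x29087 (P1/RW1/US1/PS1)
  ✓ 0x2973B (huge @L0)  — 1 lookups
#3 VA=0x6848320D8EB (r,kernel):
  lvl0: tbl 0x16, slot 13 ⇒ 0x2D007 (P1/RW1/US1/PS0)
  lvl1: tbl 0x2D, slot 18 ⇒ 0x2F007 (P1/RW1/US1/PS0)
  lvl2: tbl 0x2F, slot 25 ⇒ 0x33007 (P1/RW1/US1/PS0)
  lvl3: tbl 0x33, slot 13 ⇒ 0x34007 (P1/RW1/US1/PS0)
  ✓ 0x348EB  — 4 lookups
#4 VA=0xC0540604DF1 (r,user):
  lvl0: tbl 0x16, slot 24 ⇒ 0x36007 (P1/RW1/US1/PS0)
  lvl1: tbl 0x36, slot 21 ⇒ 0x38007 (P1/RW1/US1/PS0)
  lvl2: tbl 0x38, slot 3 ⇒ 0x3B007 (P1/RW1/US1/PS0)
  lvl3: tbl 0x3B, slot 4 ⇒ 0x3F007 (P1/RW1/US1/PS0)
  ✓ 0x3FDF1  — 4 lookups

Entries read for #3: 4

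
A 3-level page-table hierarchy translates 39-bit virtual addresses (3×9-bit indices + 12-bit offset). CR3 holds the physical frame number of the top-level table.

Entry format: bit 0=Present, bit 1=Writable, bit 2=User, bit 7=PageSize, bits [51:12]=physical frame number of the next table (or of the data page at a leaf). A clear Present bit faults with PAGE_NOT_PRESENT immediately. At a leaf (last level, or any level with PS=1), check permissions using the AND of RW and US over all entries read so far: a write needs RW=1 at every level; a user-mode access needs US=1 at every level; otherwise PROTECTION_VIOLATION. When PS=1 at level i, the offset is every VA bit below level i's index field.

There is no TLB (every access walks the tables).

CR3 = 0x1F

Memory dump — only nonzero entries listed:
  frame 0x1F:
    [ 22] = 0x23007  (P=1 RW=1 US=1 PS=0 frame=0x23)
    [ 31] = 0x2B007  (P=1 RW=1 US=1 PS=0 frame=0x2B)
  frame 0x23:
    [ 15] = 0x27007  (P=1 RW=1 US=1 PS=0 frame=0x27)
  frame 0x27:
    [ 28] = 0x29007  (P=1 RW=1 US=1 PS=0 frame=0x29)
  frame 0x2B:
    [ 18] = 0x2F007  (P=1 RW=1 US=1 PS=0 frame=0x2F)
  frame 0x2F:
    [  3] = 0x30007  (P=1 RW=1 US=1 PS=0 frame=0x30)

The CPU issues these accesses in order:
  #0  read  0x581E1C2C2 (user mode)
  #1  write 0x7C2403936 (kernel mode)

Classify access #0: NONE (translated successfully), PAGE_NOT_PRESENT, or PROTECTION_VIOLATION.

Trace:
#0 VA=0x581E1C2C2 (r,user):
  [0] read 0x1F idx=22: raw=0x23007 flags P=1 W=1 U=1 S=0
  [1] read 0x23 idx=15: raw=0x27007 flags P=1 W=1 U=1 S=0
  [2] read 0x27 idx=28: raw=0x29007 flags P=1 W=1 U=1 S=0
  ✓ 0x292C2  — 3 lookups
#1 VA=0x7C2403936 (w,kernel):
  [0] read 0x1F idx=31: raw=0x2B007 flags P=1 W=1 U=1 S=0
  [1] read 0x2B idx=18: raw=0x2F007 flags P=1 W=1 U=1 S=0
  [2] read 0x2F idx=3: raw=0x30007 flags P=1 W=1 U=1 S=0
  ✓ 0x30936  — 3 lookups

Access #0 fault: NONE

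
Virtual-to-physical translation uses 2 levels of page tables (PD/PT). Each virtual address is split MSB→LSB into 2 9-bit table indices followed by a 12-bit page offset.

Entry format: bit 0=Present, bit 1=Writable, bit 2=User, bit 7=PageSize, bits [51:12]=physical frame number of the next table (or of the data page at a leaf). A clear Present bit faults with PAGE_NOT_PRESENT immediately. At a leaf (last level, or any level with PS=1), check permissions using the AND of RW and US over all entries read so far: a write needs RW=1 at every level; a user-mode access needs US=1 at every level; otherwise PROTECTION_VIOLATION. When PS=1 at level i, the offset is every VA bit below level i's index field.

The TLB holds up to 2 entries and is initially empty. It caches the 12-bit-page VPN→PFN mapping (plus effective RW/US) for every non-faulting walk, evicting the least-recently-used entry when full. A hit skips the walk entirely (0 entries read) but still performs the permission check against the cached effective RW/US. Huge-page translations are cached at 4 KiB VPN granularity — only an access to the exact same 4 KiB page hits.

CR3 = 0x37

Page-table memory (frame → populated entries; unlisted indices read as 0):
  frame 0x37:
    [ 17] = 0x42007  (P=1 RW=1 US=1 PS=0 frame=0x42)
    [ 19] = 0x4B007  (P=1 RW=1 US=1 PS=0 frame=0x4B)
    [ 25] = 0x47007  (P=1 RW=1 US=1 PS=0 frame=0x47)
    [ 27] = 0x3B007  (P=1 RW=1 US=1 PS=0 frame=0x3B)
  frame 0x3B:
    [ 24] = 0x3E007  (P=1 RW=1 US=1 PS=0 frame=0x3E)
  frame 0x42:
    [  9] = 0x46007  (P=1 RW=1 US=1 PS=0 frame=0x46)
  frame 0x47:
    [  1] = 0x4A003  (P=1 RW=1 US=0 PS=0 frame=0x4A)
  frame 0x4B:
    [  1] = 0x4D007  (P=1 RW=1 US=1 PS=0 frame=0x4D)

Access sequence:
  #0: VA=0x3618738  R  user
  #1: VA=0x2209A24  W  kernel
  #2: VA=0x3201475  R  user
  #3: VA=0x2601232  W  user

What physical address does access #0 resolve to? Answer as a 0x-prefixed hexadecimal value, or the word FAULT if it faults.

Walk each access:
#0 VA=0x3618738 (r,user):
  L0 @0x37[27] → 0x3B007  P=1,RW=1,US=1,PS=0
  L1 @0x3B[24] → 0x3E007  P=1,RW=1,US=1,PS=0
  ⇒ phys 0x3E738  [2 reads]
#1 VA=0x2209A24 (w,kernel):
  L0 @0x37[17] → 0x42007  P=1,RW=1,US=1,PS=0
  L1 @0x42[9] → 0x46007  P=1,RW=1,US=1,PS=0
  ⇒ phys 0x46A24  [2 reads]
#2 VA=0x3201475 (r,user):
  L0 @0x37[25] → 0x47007  P=1,RW=1,US=1,PS=0
  L1 @0x47[1] → 0x4A003  P=1,RW=1,US=0,PS=0
  ✗ PROTECTION_VIOLATION  [2 reads]
#3 VA=0x2601232 (w,user):
  L0 @0x37[19] → 0x4B007  P=1,RW=1,US=1,PS=0
  L1 @0x4B[1] → 0x4D007  P=1,RW=1,US=1,PS=0
  ⇒ phys 0x4D232  [2 reads]

Access #0 PA: 0x3E738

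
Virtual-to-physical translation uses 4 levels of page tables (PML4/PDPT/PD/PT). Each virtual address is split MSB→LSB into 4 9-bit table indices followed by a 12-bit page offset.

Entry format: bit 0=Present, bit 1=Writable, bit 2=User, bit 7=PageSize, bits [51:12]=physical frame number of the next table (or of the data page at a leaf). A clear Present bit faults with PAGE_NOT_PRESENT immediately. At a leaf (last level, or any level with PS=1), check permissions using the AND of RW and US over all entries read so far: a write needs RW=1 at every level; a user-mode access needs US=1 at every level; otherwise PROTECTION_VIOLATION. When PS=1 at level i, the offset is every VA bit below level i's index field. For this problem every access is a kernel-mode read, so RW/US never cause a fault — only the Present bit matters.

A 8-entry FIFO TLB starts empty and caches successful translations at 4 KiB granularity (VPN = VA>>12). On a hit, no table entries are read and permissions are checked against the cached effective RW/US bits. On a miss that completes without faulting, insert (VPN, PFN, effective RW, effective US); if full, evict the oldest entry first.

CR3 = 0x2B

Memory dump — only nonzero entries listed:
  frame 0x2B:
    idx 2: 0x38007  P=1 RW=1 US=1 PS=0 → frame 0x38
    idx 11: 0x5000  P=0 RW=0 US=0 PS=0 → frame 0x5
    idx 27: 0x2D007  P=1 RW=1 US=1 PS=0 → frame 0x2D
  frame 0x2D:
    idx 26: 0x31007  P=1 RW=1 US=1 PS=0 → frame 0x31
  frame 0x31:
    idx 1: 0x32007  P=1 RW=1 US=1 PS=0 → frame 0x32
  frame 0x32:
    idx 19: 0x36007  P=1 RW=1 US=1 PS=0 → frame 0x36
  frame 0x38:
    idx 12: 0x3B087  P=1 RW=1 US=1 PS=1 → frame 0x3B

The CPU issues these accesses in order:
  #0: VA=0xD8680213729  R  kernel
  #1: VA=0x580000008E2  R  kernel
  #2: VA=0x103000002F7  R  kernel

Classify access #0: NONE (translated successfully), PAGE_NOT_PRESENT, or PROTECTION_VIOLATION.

Trace:
#0 VA=0xD8680213729 (r,kernel):
  lvl0: tbl 0x2B, slot 27 ⇒ 0x2D007 (P1/RW1/US1/PS0)
  lvl1: tbl 0x2D, slot 26 ⇒ 0x31007 (P1/RW1/US1/PS0)
  lvl2: tbl 0x31, slot 1 ⇒ 0x32007 (P1/RW1/US1/PS0)
  lvl3: tbl 0x32, slot 19 ⇒ 0x36007 (P1/RW1/US1/PS0)
  → PA=0x36729  (4 entries read)
#1 VA=0x580000008E2 (r,kernel):
  lvl0: tbl 0x2B, slot 11 ⇒ 0x5000 (P0/RW0/US0/PS0)
  → PAGE_NOT_PRESENT  (1 entries read)
#2 VA=0x103000002F7 (r,kernel):
  lvl0: tbl 0x2B, slot 2 ⇒ 0x38007 (P1/RW1/US1/PS0)
  lvl1: tbl 0x38, slot 12 ⇒ 0x3B087 (P1/RW1/US1/PS1)
  → PA=0x3B2F7 (huge @L1)  (2 entries read)

Access #0 fault: NONE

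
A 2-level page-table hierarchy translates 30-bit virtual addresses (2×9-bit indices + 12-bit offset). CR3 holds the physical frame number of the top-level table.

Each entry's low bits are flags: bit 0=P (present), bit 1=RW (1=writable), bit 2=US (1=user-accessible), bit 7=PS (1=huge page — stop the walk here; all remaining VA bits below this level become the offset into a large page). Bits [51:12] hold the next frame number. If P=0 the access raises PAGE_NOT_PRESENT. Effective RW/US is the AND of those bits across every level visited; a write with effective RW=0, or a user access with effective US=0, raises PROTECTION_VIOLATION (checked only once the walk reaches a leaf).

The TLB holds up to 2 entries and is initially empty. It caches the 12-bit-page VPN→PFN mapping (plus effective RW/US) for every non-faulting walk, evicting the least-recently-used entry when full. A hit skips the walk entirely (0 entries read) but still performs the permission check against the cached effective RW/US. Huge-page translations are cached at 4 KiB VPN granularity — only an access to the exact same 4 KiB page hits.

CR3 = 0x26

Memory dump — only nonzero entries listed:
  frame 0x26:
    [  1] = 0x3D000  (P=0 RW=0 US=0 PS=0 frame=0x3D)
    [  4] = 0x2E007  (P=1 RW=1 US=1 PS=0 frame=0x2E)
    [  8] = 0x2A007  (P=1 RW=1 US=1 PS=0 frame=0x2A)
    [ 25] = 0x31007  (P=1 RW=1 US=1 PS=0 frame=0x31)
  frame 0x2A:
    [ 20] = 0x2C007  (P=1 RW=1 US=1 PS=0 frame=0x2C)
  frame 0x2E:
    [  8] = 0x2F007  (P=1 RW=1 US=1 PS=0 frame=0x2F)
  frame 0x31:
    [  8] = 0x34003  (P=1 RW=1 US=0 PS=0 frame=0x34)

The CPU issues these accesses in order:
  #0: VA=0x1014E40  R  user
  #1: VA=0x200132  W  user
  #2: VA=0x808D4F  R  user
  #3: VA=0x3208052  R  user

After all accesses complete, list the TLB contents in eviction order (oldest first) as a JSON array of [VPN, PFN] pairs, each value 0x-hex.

Per-access translation:
#0 VA=0x1014E40 (r,user):
  lvl0: tbl 0x26, slot 8 ⇒ 0x2A007 (P1/RW1/US1/PS0)
  lvl1: tbl 0x2A, slot 20 ⇒ 0x2C007 (P1/RW1/US1/PS0)
  ⇒ phys 0x2CE40  [2 reads]
#1 VA=0x200132 (w,user):
  lvl0: tbl 0x26, slot 1 ⇒ 0x3D000 (P0/RW0/US0/PS0)
  ✗ PAGE_NOT_PRESENT  [1 reads]
#2 VA=0x808D4F (r,user):
  lvl0: tbl 0x26, slot 4 ⇒ 0x2E007 (P1/RW1/US1/PS0)
  lvl1: tbl 0x2E, slot 8 ⇒ 0x2F007 (P1/RW1/US1/PS0)
  ⇒ phys 0x2FD4F  [2 reads]
#3 VA=0x3208052 (r,user):
  lvl0: tbl 0x26, slot 25 ⇒ 0x31007 (P1/RW1/US1/PS0)
  lvl1: tbl 0x31, slot 8 ⇒ 0x34003 (P1/RW1/US0/PS0)
  ✗ PROTECTION_VIOLATION  [2 reads]

TLB: [["0x1014", "0x2C"], ["0x808", "0x2F"]]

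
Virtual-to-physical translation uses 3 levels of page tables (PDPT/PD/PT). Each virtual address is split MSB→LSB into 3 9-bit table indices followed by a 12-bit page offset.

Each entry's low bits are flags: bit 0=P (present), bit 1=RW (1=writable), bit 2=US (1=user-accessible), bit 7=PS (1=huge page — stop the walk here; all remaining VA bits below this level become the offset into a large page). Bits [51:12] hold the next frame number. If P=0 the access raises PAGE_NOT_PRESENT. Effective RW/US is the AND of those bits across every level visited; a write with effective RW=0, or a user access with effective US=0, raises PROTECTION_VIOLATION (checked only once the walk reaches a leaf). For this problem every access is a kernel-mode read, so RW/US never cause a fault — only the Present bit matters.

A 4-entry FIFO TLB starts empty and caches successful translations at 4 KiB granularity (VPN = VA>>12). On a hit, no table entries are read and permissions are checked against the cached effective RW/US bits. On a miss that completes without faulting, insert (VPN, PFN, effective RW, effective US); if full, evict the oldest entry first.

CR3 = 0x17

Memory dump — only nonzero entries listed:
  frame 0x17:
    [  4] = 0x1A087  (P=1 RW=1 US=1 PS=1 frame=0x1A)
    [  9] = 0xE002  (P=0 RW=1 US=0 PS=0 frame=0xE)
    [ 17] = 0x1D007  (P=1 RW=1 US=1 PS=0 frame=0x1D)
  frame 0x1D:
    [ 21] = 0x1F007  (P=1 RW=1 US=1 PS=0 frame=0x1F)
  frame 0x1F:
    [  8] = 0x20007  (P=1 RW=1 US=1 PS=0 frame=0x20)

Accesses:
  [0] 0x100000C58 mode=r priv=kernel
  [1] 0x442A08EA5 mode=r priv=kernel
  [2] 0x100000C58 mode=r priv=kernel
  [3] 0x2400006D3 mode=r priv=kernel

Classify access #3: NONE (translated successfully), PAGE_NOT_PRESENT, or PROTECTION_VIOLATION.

Trace:
#0 VA=0x100000C58 (r,kernel):
  L0: frame=0x17 idx=4 entry=0x1A087 [P=1 RW=1 US=1 PS=1]
  → PA=0x1AC58 (huge @L0)  (1 entries read)
#1 VA=0x442A08EA5 (r,kernel):
  L0: frame=0x17 idx=17 entry=0x1D007 [P=1 RW=1 US=1 PS=0]
  L1: frame=0x1D idx=21 entry=0x1F007 [P=1 RW=1 US=1 PS=0]
  L2: frame=0x1F idx=8 entry=0x20007 [P=1 RW=1 US=1 PS=0]
  → PA=0x20EA5  (3 entries read)
#2 VA=0x100000C58 (r,kernel):
  TLB hit vpn=0x100000 → PA=0x1AC58
#3 VA=0x2400006D3 (r,kernel):
  L0: frame=0x17 idx=9 entry=0xE002 [P=0 RW=1 US=0 PS=0]
  ✗ PAGE_NOT_PRESENT  [1 reads]

Access #3 fault: PAGE_NOT_PRESENT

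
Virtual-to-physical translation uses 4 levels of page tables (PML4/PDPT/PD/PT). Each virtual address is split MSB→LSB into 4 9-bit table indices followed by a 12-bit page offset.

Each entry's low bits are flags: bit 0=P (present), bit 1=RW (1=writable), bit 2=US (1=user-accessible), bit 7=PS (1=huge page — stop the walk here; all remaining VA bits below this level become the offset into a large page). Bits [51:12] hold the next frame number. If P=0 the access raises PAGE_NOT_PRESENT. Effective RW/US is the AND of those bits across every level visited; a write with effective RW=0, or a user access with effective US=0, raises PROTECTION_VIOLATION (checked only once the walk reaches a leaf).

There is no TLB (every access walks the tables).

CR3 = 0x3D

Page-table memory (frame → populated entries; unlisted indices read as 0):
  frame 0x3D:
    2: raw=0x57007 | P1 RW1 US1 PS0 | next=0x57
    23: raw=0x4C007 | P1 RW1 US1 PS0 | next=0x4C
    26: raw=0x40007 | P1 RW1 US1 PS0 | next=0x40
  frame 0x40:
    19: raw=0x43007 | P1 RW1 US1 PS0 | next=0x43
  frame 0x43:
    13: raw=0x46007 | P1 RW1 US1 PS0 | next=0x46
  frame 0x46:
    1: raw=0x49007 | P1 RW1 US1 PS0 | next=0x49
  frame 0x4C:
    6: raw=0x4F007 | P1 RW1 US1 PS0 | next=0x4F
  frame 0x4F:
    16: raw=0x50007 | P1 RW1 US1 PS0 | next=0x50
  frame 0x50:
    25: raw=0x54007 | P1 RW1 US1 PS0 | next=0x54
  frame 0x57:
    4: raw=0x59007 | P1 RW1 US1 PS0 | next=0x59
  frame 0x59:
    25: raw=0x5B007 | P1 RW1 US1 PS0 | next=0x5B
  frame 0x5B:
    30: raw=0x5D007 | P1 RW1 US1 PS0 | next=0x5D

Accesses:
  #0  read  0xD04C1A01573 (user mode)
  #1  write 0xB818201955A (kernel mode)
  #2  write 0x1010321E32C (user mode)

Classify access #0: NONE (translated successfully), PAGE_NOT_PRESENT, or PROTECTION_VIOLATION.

Per-access translation:
#0 VA=0xD04C1A01573 (r,user):
  lvl0: tbl 0x3D, slot 26 ⇒ 0x40007 (P1/RW1/US1/PS0)
  lvl1: tbl 0x40, slot 19 ⇒ 0x43007 (P1/RW1/US1/PS0)
  lvl2: tbl 0x43, slot 13 ⇒ 0x46007 (P1/RW1/US1/PS0)
  lvl3: tbl 0x46, slot 1 ⇒ 0x49007 (P1/RW1/US1/PS0)
  ⇒ phys 0x49573  [4 reads]
#1 VA=0xB818201955A (w,kernel):
  lvl0: tbl 0x3D, slot 23 ⇒ 0x4C007 (P1/RW1/US1/PS0)
  lvl1: tbl 0x4C, slot 6 ⇒ 0x4F007 (P1/RW1/US1/PS0)
  lvl2: tbl 0x4F, slot 16 ⇒ 0x50007 (P1/RW1/US1/PS0)
  lvl3: tbl 0x50, slot 25 ⇒ 0x54007 (P1/RW1/US1/PS0)
  ⇒ phys 0x5455A  [4 reads]
#2 VA=0x1010321E32C (w,user):
  lvl0: tbl 0x3D, slot 2 ⇒ 0x57007 (P1/RW1/US1/PS0)
  lvl1: tbl 0x57, slot 4 ⇒ 0x59007 (P1/RW1/US1/PS0)
  lvl2: tbl 0x59, slot 25 ⇒ 0x5B007 (P1/RW1/US1/PS0)
  lvl3: tbl 0x5B, slot 30 ⇒ 0x5D007 (P1/RW1/US1/PS0)
  ⇒ phys 0x5D32C  [4 reads]

Access #0 fault: NONE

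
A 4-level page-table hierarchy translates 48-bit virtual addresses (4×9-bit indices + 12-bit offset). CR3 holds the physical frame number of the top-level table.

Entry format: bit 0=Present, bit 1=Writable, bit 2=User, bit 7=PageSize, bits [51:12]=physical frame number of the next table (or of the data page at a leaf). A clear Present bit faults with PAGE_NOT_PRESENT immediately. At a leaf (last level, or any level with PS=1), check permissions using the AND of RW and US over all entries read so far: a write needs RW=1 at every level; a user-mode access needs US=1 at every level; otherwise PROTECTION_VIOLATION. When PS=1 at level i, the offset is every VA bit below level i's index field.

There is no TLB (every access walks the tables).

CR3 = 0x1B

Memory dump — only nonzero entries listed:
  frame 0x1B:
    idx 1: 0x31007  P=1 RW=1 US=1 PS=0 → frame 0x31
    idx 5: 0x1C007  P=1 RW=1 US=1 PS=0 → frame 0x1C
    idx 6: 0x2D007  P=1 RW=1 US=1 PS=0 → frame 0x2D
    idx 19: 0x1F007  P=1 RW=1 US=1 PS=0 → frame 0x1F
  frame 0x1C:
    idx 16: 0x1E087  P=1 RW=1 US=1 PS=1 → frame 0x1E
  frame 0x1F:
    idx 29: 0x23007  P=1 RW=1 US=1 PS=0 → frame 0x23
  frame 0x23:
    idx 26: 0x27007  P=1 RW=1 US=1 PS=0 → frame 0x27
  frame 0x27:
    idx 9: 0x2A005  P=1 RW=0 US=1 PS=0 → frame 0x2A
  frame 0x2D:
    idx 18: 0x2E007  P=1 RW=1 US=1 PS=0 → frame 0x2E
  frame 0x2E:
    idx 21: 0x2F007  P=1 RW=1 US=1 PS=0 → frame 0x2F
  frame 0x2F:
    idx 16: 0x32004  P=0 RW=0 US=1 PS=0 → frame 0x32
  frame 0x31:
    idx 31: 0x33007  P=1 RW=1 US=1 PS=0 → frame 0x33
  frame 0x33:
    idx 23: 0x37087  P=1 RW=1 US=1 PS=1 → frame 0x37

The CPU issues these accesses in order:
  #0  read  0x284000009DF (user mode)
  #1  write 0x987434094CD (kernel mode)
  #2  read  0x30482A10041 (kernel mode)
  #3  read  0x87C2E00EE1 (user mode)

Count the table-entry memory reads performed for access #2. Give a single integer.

Trace:
#0 VA=0x284000009DF (r,user):
  L0 @0x1B[5] → 0x1C007  P=1,RW=1,US=1,PS=0
  L1 @0x1C[16] → 0x1E087  P=1,RW=1,US=1,PS=1
  ⇒ phys 0x1E9DF (huge @L1)  [2 reads]
#1 VA=0x987434094CD (w,kernel):
  L0 @0x1B[19] → 0x1F007  P=1,RW=1,US=1,PS=0
  L1 @0x1F[29] → 0x23007  P=1,RW=1,US=1,PS=0
  L2 @0x23[26] → 0x27007  P=1,RW=1,US=1,PS=0
  L3 @0x27[9] → 0x2A005  P=1,RW=0,US=1,PS=0
  → PROTECTION_VIOLATION  (4 entries read)
#2 VA=0x30482A10041 (r,kernel):
  L0 @0x1B[6] → 0x2D007  P=1,RW=1,US=1,PS=0
  L1 @0x2D[18] → 0x2E007  P=1,RW=1,US=1,PS=0
  L2 @0x2E[21] → 0x2F007  P=1,RW=1,US=1,PS=0
  L3 @0x2F[16] → 0x32004  P=0,RW=0,US=1,PS=0
  → PAGE_NOT_PRESENT  (4 entries read)
#3 VA=0x87C2E00EE1 (r,user):
  L0 @0x1B[1] → 0x31007  P=1,RW=1,US=1,PS=0
  L1 @0x31[31] → 0x33007  P=1,RW=1,US=1,PS=0
  L2 @0x33[23] → 0x37087  P=1,RW=1,US=1,PS=1
  ⇒ phys 0x37EE1 (huge @L2)  [3 reads]

Entries read for #2: 4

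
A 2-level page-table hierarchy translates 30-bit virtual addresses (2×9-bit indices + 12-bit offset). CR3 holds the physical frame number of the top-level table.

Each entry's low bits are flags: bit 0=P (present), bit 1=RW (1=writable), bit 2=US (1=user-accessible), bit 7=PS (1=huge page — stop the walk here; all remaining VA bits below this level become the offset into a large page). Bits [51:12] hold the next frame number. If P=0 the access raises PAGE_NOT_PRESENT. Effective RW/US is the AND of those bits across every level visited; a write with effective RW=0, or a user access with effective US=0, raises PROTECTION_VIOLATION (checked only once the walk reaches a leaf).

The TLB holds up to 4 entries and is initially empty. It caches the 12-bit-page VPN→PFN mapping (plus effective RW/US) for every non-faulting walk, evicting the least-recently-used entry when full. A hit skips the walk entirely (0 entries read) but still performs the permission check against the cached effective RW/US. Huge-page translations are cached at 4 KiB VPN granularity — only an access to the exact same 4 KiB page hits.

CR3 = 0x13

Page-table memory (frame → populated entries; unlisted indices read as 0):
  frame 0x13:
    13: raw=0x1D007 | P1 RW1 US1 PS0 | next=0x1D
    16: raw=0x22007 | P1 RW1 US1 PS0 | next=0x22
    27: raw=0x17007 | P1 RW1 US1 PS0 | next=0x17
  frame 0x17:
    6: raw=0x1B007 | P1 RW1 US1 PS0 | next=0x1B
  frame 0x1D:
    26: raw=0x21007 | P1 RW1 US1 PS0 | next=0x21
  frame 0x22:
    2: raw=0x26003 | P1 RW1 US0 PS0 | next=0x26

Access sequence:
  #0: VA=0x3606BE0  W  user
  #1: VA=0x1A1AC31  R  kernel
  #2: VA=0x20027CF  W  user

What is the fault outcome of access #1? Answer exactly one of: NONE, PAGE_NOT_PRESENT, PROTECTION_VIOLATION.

Walk each access:
#0 VA=0x3606BE0 (w,user):
  [0] read 0x13 idx=27: raw=0x17007 flags P=1 W=1 U=1 S=0
  [1] read 0x17 idx=6: raw=0x1B007 flags P=1 W=1 U=1 S=0
  ✓ 0x1BBE0  — 2 lookups
#1 VA=0x1A1AC31 (r,kernel):
  [0] read 0x13 idx=13: raw=0x1D007 flags P=1 W=1 U=1 S=0
  [1] read 0x1D idx=26: raw=0x21007 flags P=1 W=1 U=1 S=0
  ✓ 0x21C31  — 2 lookups
#2 VA=0x20027CF (w,user):
  [0] read 0x13 idx=16: raw=0x22007 flags P=1 W=1 U=1 S=0
  [1] read 0x22 idx=2: raw=0x26003 flags P=1 W=1 U=0 S=0
  ⇒ fault: PROTECTION_VIOLATION  — 2 lookups

Access #1 fault: NONE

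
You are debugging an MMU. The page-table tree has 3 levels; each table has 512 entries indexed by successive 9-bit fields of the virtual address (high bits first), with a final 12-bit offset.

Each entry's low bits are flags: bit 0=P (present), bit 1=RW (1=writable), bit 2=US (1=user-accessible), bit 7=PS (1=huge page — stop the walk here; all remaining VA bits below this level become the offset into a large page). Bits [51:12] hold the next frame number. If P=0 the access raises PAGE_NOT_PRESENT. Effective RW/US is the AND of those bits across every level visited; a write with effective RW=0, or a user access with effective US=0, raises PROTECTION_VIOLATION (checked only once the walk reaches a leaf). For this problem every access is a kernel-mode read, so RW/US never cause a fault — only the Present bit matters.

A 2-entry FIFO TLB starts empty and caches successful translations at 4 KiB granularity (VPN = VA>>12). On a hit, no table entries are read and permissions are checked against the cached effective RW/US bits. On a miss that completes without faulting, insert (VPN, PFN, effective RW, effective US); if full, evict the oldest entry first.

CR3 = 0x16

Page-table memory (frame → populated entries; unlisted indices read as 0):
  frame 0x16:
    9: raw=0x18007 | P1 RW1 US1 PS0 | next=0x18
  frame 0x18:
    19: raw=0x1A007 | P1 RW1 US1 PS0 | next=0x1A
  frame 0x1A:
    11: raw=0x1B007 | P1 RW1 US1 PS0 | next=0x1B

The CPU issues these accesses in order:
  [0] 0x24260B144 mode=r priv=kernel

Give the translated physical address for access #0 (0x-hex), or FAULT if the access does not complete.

Walk each access:
#0 VA=0x24260B144 (r,kernel):
  L0 @0x16[9] → 0x18007  P=1,RW=1,US=1,PS=0
  L1 @0x18[19] → 0x1A007  P=1,RW=1,US=1,PS=0
  L2 @0x1A[11] → 0x1B007  P=1,RW=1,US=1,PS=0
  → PA=0x1B144  (3 entries read)

Access #0 PA: 0x1B144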